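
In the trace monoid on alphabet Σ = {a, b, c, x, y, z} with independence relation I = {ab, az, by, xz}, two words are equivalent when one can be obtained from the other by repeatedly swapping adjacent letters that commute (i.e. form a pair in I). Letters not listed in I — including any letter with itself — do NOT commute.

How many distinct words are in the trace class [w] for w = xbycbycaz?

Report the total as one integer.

8

#0=x has no predecessor
#1=b depends on [0:x]
#2=y depends on [0:x]
#3=c depends on [1:b, 2:y]
#4=b depends on [3:c]
#5=y depends on [3:c]
#6=c depends on [4:b, 5:y]
#7=a depends on [6:c]
#8=z depends on [6:c]
sources: [0:x]
N(rest) = Σ N(rest − s) over sources s of rest; N(one piece) = 1:
  size 1 → [7]=1  [8]=1
  size 2 → [7,8]=2
  size 3 → [6,7,8]=2
  size 4 → [4,6,7,8]=2  [5,6,7,8]=2
  size 5 → [4,5,6,7,8]=4
  size 6 → [3,4,5,6,7,8]=4
  size 7 → [1,3,4,5,6,7,8]=4  [2,3,4,5,6,7,8]=4
  first=0(x) contributes 8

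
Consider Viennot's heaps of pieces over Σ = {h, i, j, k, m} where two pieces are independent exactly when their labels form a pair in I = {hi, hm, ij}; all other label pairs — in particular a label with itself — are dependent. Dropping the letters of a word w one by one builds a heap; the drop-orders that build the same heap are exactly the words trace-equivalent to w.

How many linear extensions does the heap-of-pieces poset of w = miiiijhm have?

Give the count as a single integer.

0(m) covers ∅
1(i) covers 0:m
2(i) covers 1:i
3(i) covers 2:i
4(i) covers 3:i
5(j) covers 0:m
6(h) covers 5:j
7(m) covers 4:i, 5:j
floor of heap: 0:m
completions by unplaced set U, small U first (add the entries for U minus each lowest piece of U):
  |U|=1: {6}:1  {7}:1
  |U|=2: {4,7}:1  {6,7}:2
  |U|=3: {3,4,7}:1  {4,6,7}:3  {5,6,7}:2
  |U|=4: {2,3,4,7}:1  {3,4,6,7}:4  {4,5,6,7}:5
  |U|=5: {1,2,3,4,7}:1  {2,3,4,6,7}:5  {3,4,5,6,7}:9
  |U|=6: {1,2,3,4,6,7}:6  {2,3,4,5,6,7}:14
  start at 0(m): 20

20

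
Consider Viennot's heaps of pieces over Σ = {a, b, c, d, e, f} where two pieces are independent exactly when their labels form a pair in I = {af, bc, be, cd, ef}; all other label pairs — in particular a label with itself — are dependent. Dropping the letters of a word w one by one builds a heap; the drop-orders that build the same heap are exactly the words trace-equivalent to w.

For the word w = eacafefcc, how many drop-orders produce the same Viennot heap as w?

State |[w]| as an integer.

drop 0:e onto floor
drop 1:a onto {0:e}
drop 2:c onto {1:a}
drop 3:a onto {2:c}
drop 4:f onto {2:c}
drop 5:e onto {3:a}
drop 6:f onto {4:f}
drop 7:c onto {5:e, 6:f}
drop 8:c onto {7:c}
ground layer = {0:e}
drop-orders for the pieces not yet dropped (sum over which currently-grounded one goes next):
  1 to go: {8} 1
  2 to go: {7,8} 1
  3 to go: {5,7,8} 1  {6,7,8} 1
  4 to go: {3,5,7,8} 1  {4,6,7,8} 1  {5,6,7,8} 2
  5 to go: {3,5,6,7,8} 3  {4,5,6,7,8} 3
  6 to go: {3,4,5,6,7,8} 6
  7 to go: {2,3,4,5,6,7,8} 6
  if 0:e drops first: 6 orders

6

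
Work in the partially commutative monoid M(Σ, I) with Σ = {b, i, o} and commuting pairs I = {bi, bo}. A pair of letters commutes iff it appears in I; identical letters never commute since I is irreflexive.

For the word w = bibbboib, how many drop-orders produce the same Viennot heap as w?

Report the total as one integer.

56

#0=b has no predecessor
#1=i has no predecessor
#2=b depends on [0:b]
#3=b depends on [2:b]
#4=b depends on [3:b]
#5=o depends on [1:i]
#6=i depends on [5:o]
#7=b depends on [4:b]
sources: [0:b, 1:i]
N(rest) = Σ N(rest − s) over sources s of rest; N(one piece) = 1:
  size 1 → [6]=1  [7]=1
  size 2 → [4,7]=1  [5,6]=1  [6,7]=2
  size 3 → [1,5,6]=1  [3,4,7]=1  [4,6,7]=3  [5,6,7]=3
  size 4 → [1,5,6,7]=4  [2,3,4,7]=1  [3,4,6,7]=4  [4,5,6,7]=6
  size 5 → [0,2,3,4,7]=1  [1,4,5,6,7]=10  [2,3,4,6,7]=5  [3,4,5,6,7]=10
  size 6 → [0,2,3,4,6,7]=6  [1,3,4,5,6,7]=20  [2,3,4,5,6,7]=15
  first=0(b) contributes 35
  first=1(i) contributes 21
|[w]| = 56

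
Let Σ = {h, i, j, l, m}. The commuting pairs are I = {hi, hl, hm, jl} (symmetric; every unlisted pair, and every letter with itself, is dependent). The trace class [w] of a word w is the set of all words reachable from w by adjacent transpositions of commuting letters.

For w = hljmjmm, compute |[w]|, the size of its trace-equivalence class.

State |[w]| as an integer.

3

#0=h has no predecessor
#1=l has no predecessor
#2=j depends on [0:h]
#3=m depends on [1:l, 2:j]
#4=j depends on [3:m]
#5=m depends on [4:j]
#6=m depends on [5:m]
sources: [0:h, 1:l]
N(rest) = Σ N(rest − s) over sources s of rest; N(one piece) = 1:
  size 1 → [6]=1
  size 2 → [5,6]=1
  size 3 → [4,5,6]=1
  size 4 → [3,4,5,6]=1
  size 5 → [1,3,4,5,6]=1  [2,3,4,5,6]=1
  first=0(h) contributes 2
  first=1(l) contributes 1
|[w]| = 3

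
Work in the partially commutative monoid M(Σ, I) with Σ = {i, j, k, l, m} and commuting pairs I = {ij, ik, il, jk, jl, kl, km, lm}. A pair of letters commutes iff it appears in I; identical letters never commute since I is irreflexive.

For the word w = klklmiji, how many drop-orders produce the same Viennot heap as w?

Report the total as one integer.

1260

piece 0:k — minimal
piece 1:l — minimal
piece 2:k rests on {0:k}
piece 3:l rests on {1:l}
piece 4:m — minimal
piece 5:i rests on {4:m}
piece 6:j rests on {4:m}
piece 7:i rests on {5:i}
minimal pieces: {0:k, 1:l, 4:m}
ways to finish when only these pieces remain (= sum over removing one remaining piece with nothing left below it):
  1 left: {2}→1  {3}→1  {6}→1  {7}→1
  2 left: {0,2}→1  {1,3}→1  {2,3}→2  {2,6}→2  {2,7}→2  {3,6}→2  {3,7}→2  {5,7}→1  {6,7}→2
  3 left: {0,2,3}→3  {0,2,6}→3  {0,2,7}→3  {1,2,3}→3  {1,3,6}→3  {1,3,7}→3  {2,3,6}→6  {2,3,7}→6  {2,5,7}→3  {2,6,7}→6  {3,5,7}→3  {3,6,7}→6  {5,6,7}→3
  4 left: {0,1,2,3}→6  {0,2,3,6}→12  {0,2,3,7}→12  {0,2,5,7}→6  {0,2,6,7}→12  {1,2,3,6}→12  {1,2,3,7}→12  {1,3,5,7}→6  {1,3,6,7}→12  {2,3,5,7}→12  {2,3,6,7}→24  {2,5,6,7}→12  {3,5,6,7}→12  {4,5,6,7}→3
  5 left: {0,1,2,3,6}→30  {0,1,2,3,7}→30  {0,2,3,5,7}→30  {0,2,3,6,7}→60  {0,2,5,6,7}→30  {1,2,3,5,7}→30  {1,2,3,6,7}→60  {1,3,5,6,7}→30  {2,3,5,6,7}→60  {2,4,5,6,7}→15  {3,4,5,6,7}→15
  6 left: {0,1,2,3,5,7}→90  {0,1,2,3,6,7}→180  {0,2,3,5,6,7}→180  {0,2,4,5,6,7}→45  {1,2,3,5,6,7}→180  {1,3,4,5,6,7}→45  {2,3,4,5,6,7}→90
  placing 0:k first → 315 extensions
  placing 1:l first → 315 extensions
  placing 4:m first → 630 extensions
total linear extensions = 1260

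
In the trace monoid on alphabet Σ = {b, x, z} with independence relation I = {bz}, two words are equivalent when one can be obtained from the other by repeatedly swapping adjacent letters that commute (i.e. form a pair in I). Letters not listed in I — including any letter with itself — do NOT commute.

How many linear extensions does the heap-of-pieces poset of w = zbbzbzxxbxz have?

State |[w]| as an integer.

20

#0=z has no predecessor
#1=b has no predecessor
#2=b depends on [1:b]
#3=z depends on [0:z]
#4=b depends on [2:b]
#5=z depends on [3:z]
#6=x depends on [4:b, 5:z]
#7=x depends on [6:x]
#8=b depends on [7:x]
#9=x depends on [8:b]
#10=z depends on [9:x]
sources: [0:z, 1:b]
N(rest) = Σ N(rest − s) over sources s of rest; N(one piece) = 1:
  size 1 → [10]=1
  size 2 → [9,10]=1
  size 3 → [8,9,10]=1
  size 4 → [7,8,9,10]=1
  size 5 → [6,7,8,9,10]=1
  size 6 → [4,6,7,8,9,10]=1  [5,6,7,8,9,10]=1
  size 7 → [2,4,6,7,8,9,10]=1  [3,5,6,7,8,9,10]=1  [4,5,6,7,8,9,10]=2
  size 8 → [0,3,5,6,7,8,9,10]=1  [1,2,4,6,7,8,9,10]=1  [2,4,5,6,7,8,9,10]=3  [3,4,5,6,7,8,9,10]=3
  size 9 → [0,3,4,5,6,7,8,9,10]=4  [1,2,4,5,6,7,8,9,10]=4  [2,3,4,5,6,7,8,9,10]=6
  first=0(z) contributes 10
  first=1(b) contributes 10
|[w]| = 20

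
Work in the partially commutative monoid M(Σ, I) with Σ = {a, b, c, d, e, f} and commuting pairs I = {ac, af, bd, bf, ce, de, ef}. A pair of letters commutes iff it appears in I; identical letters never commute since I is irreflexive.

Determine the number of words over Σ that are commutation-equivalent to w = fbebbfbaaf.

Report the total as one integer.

120

drop 0:f onto floor
drop 1:b onto floor
drop 2:e onto {1:b}
drop 3:b onto {2:e}
drop 4:b onto {3:b}
drop 5:f onto {0:f}
drop 6:b onto {4:b}
drop 7:a onto {6:b}
drop 8:a onto {7:a}
drop 9:f onto {5:f}
ground layer = {0:f, 1:b}
drop-orders for the pieces not yet dropped (sum over which currently-grounded one goes next):
  1 to go: {8} 1  {9} 1
  2 to go: {5,9} 1  {7,8} 1  {8,9} 2
  3 to go: {0,5,9} 1  {5,8,9} 3  {6,7,8} 1  {7,8,9} 3
  4 to go: {0,5,8,9} 4  {4,6,7,8} 1  {5,7,8,9} 6  {6,7,8,9} 4
  5 to go: {0,5,7,8,9} 10  {3,4,6,7,8} 1  {4,6,7,8,9} 5  {5,6,7,8,9} 10
  6 to go: {0,5,6,7,8,9} 20  {2,3,4,6,7,8} 1  {3,4,6,7,8,9} 6  {4,5,6,7,8,9} 15
  7 to go: {0,4,5,6,7,8,9} 35  {1,2,3,4,6,7,8} 1  {2,3,4,6,7,8,9} 7  {3,4,5,6,7,8,9} 21
  8 to go: {0,3,4,5,6,7,8,9} 56  {1,2,3,4,6,7,8,9} 8  {2,3,4,5,6,7,8,9} 28
  if 0:f drops first: 36 orders
  if 1:b drops first: 84 orders
heap linearizations: 120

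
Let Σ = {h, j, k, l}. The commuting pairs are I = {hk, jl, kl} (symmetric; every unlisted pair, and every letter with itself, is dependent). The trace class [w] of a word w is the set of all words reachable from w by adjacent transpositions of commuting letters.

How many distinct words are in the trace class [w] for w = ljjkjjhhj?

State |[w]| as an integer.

6

#0=l has no predecessor
#1=j has no predecessor
#2=j depends on [1:j]
#3=k depends on [2:j]
#4=j depends on [3:k]
#5=j depends on [4:j]
#6=h depends on [0:l, 5:j]
#7=h depends on [6:h]
#8=j depends on [7:h]
sources: [0:l, 1:j]
N(rest) = Σ N(rest − s) over sources s of rest; N(one piece) = 1:
  size 1 → [8]=1
  size 2 → [7,8]=1
  size 3 → [6,7,8]=1
  size 4 → [0,6,7,8]=1  [5,6,7,8]=1
  size 5 → [0,5,6,7,8]=2  [4,5,6,7,8]=1
  size 6 → [0,4,5,6,7,8]=3  [3,4,5,6,7,8]=1
  size 7 → [0,3,4,5,6,7,8]=4  [2,3,4,5,6,7,8]=1
  first=0(l) contributes 1
  first=1(j) contributes 5
|[w]| = 6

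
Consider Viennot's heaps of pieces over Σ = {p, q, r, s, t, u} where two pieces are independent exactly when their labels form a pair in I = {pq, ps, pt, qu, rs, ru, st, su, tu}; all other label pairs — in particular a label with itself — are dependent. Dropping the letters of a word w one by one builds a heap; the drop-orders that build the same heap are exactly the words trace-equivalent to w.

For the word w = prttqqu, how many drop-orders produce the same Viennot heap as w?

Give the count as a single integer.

6

#0=p has no predecessor
#1=r depends on [0:p]
#2=t depends on [1:r]
#3=t depends on [2:t]
#4=q depends on [3:t]
#5=q depends on [4:q]
#6=u depends on [0:p]
sources: [0:p]
N(rest) = Σ N(rest − s) over sources s of rest; N(one piece) = 1:
  size 1 → [5]=1  [6]=1
  size 2 → [4,5]=1  [5,6]=2
  size 3 → [3,4,5]=1  [4,5,6]=3
  size 4 → [2,3,4,5]=1  [3,4,5,6]=4
  size 5 → [1,2,3,4,5]=1  [2,3,4,5,6]=5
  first=0(p) contributes 6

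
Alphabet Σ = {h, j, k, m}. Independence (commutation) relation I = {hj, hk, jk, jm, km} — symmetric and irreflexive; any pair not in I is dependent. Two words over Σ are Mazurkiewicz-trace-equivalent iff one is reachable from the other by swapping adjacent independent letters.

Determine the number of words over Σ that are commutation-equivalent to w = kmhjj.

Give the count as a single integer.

piece 0:k — minimal
piece 1:m — minimal
piece 2:h rests on {1:m}
piece 3:j — minimal
piece 4:j rests on {3:j}
minimal pieces: {0:k, 1:m, 3:j}
ways to finish when only these pieces remain (= sum over removing one remaining piece with nothing left below it):
  1 left: {0}→1  {2}→1  {4}→1
  2 left: {0,2}→2  {0,4}→2  {1,2}→1  {2,4}→2  {3,4}→1
  3 left: {0,1,2}→3  {0,2,4}→6  {0,3,4}→3  {1,2,4}→3  {2,3,4}→3
  placing 0:k first → 6 extensions
  placing 1:m first → 12 extensions
  placing 3:j first → 12 extensions
total linear extensions = 30

30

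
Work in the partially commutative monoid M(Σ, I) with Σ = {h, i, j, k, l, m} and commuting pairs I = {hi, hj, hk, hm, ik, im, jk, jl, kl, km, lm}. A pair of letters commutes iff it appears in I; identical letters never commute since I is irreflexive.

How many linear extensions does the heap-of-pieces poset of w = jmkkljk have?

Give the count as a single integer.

piece 0:j — minimal
piece 1:m rests on {0:j}
piece 2:k — minimal
piece 3:k rests on {2:k}
piece 4:l — minimal
piece 5:j rests on {1:m}
piece 6:k rests on {3:k}
minimal pieces: {0:j, 2:k, 4:l}
ways to finish when only these pieces remain (= sum over removing one remaining piece with nothing left below it):
  1 left: {4}→1  {5}→1  {6}→1
  2 left: {1,5}→1  {3,6}→1  {4,5}→2  {4,6}→2  {5,6}→2
  3 left: {0,1,5}→1  {1,4,5}→3  {1,5,6}→3  {2,3,6}→1  {3,4,6}→3  {3,5,6}→3  {4,5,6}→6
  4 left: {0,1,4,5}→4  {0,1,5,6}→4  {1,3,5,6}→6  {1,4,5,6}→12  {2,3,4,6}→4  {2,3,5,6}→4  {3,4,5,6}→12
  5 left: {0,1,3,5,6}→10  {0,1,4,5,6}→20  {1,2,3,5,6}→10  {1,3,4,5,6}→30  {2,3,4,5,6}→20
  placing 0:j first → 60 extensions
  placing 2:k first → 60 extensions
  placing 4:l first → 20 extensions
total linear extensions = 140

140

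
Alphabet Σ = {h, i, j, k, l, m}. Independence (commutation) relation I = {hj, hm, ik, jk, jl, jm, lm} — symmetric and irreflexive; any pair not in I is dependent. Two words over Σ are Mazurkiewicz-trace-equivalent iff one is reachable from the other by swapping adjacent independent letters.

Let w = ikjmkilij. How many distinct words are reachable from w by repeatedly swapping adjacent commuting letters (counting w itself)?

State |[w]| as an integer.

12

#0=i has no predecessor
#1=k has no predecessor
#2=j depends on [0:i]
#3=m depends on [0:i, 1:k]
#4=k depends on [3:m]
#5=i depends on [2:j, 3:m]
#6=l depends on [4:k, 5:i]
#7=i depends on [6:l]
#8=j depends on [7:i]
sources: [0:i, 1:k]
N(rest) = Σ N(rest − s) over sources s of rest; N(one piece) = 1:
  size 1 → [8]=1
  size 2 → [7,8]=1
  size 3 → [6,7,8]=1
  size 4 → [4,6,7,8]=1  [5,6,7,8]=1
  size 5 → [2,5,6,7,8]=1  [4,5,6,7,8]=2
  size 6 → [2,4,5,6,7,8]=3  [3,4,5,6,7,8]=2
  size 7 → [1,3,4,5,6,7,8]=2  [2,3,4,5,6,7,8]=5
  first=0(i) contributes 7
  first=1(k) contributes 5
|[w]| = 12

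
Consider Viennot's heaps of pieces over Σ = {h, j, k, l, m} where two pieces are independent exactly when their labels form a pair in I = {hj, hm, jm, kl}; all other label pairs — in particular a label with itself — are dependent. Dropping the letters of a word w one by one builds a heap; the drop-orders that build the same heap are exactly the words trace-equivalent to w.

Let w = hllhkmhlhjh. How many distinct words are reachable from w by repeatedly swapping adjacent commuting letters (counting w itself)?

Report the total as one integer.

0(h) covers ∅
1(l) covers 0:h
2(l) covers 1:l
3(h) covers 2:l
4(k) covers 3:h
5(m) covers 4:k
6(h) covers 4:k
7(l) covers 5:m, 6:h
8(h) covers 7:l
9(j) covers 7:l
10(h) covers 8:h
floor of heap: 0:h
completions by unplaced set U, small U first (add the entries for U minus each lowest piece of U):
  |U|=1: {9}:1  {10}:1
  |U|=2: {8,10}:1  {9,10}:2
  |U|=3: {8,9,10}:3
  |U|=4: {7,8,9,10}:3
  |U|=5: {5,7,8,9,10}:3  {6,7,8,9,10}:3
  |U|=6: {5,6,7,8,9,10}:6
  |U|=7: {4,5,6,7,8,9,10}:6
  |U|=8: {3,4,5,6,7,8,9,10}:6
  |U|=9: {2,3,4,5,6,7,8,9,10}:6
  start at 0(h): 6

6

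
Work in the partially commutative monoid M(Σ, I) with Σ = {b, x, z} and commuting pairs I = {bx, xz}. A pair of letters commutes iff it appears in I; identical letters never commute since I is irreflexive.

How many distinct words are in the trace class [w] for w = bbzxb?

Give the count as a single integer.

#0=b has no predecessor
#1=b depends on [0:b]
#2=z depends on [1:b]
#3=x has no predecessor
#4=b depends on [2:z]
sources: [0:b, 3:x]
N(rest) = Σ N(rest − s) over sources s of rest; N(one piece) = 1:
  size 1 → [3]=1  [4]=1
  size 2 → [2,4]=1  [3,4]=2
  size 3 → [1,2,4]=1  [2,3,4]=3
  first=0(b) contributes 4
  first=3(x) contributes 1
|[w]| = 5

5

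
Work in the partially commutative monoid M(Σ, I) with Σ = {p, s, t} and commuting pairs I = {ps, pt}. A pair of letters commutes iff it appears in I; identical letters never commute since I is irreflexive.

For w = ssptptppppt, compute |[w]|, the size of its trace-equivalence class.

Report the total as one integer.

462

piece 0:s — minimal
piece 1:s rests on {0:s}
piece 2:p — minimal
piece 3:t rests on {1:s}
piece 4:p rests on {2:p}
piece 5:t rests on {3:t}
piece 6:p rests on {4:p}
piece 7:p rests on {6:p}
piece 8:p rests on {7:p}
piece 9:p rests on {8:p}
piece 10:t rests on {5:t}
minimal pieces: {0:s, 2:p}
ways to finish when only these pieces remain (= sum over removing one remaining piece with nothing left below it):
  1 left: {9}→1  {10}→1
  2 left: {5,10}→1  {8,9}→1  {9,10}→2
  3 left: {3,5,10}→1  {5,9,10}→3  {7,8,9}→1  {8,9,10}→3
  4 left: {1,3,5,10}→1  {3,5,9,10}→4  {5,8,9,10}→6  {6,7,8,9}→1  {7,8,9,10}→4
  5 left: {0,1,3,5,10}→1  {1,3,5,9,10}→5  {3,5,8,9,10}→10  {4,6,7,8,9}→1  {5,7,8,9,10}→10  {6,7,8,9,10}→5
  6 left: {0,1,3,5,9,10}→6  {1,3,5,8,9,10}→15  {2,4,6,7,8,9}→1  {3,5,7,8,9,10}→20  {4,6,7,8,9,10}→6  {5,6,7,8,9,10}→15
  7 left: {0,1,3,5,8,9,10}→21  {1,3,5,7,8,9,10}→35  {2,4,6,7,8,9,10}→7  {3,5,6,7,8,9,10}→35  {4,5,6,7,8,9,10}→21
  8 left: {0,1,3,5,7,8,9,10}→56  {1,3,5,6,7,8,9,10}→70  {2,4,5,6,7,8,9,10}→28  {3,4,5,6,7,8,9,10}→56
  9 left: {0,1,3,5,6,7,8,9,10}→126  {1,3,4,5,6,7,8,9,10}→126  {2,3,4,5,6,7,8,9,10}→84
  placing 0:s first → 210 extensions
  placing 2:p first → 252 extensions
total linear extensions = 462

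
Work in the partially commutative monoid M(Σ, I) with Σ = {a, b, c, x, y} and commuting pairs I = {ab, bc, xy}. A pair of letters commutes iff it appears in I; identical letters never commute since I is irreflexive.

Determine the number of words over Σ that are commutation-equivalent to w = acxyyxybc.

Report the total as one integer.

piece 0:a — minimal
piece 1:c rests on {0:a}
piece 2:x rests on {1:c}
piece 3:y rests on {1:c}
piece 4:y rests on {3:y}
piece 5:x rests on {2:x}
piece 6:y rests on {4:y}
piece 7:b rests on {5:x, 6:y}
piece 8:c rests on {5:x, 6:y}
minimal pieces: {0:a}
ways to finish when only these pieces remain (= sum over removing one remaining piece with nothing left below it):
  1 left: {7}→1  {8}→1
  2 left: {7,8}→2
  3 left: {5,7,8}→2  {6,7,8}→2
  4 left: {2,5,7,8}→2  {4,6,7,8}→2  {5,6,7,8}→4
  5 left: {2,5,6,7,8}→6  {3,4,6,7,8}→2  {4,5,6,7,8}→6
  6 left: {2,4,5,6,7,8}→12  {3,4,5,6,7,8}→8
  7 left: {2,3,4,5,6,7,8}→20
  placing 0:a first → 20 extensions

20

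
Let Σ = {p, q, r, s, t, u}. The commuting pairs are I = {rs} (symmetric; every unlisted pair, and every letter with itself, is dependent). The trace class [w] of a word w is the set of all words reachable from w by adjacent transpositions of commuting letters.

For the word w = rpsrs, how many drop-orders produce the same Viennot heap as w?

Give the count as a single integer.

3

drop 0:r onto floor
drop 1:p onto {0:r}
drop 2:s onto {1:p}
drop 3:r onto {1:p}
drop 4:s onto {2:s}
ground layer = {0:r}
drop-orders for the pieces not yet dropped (sum over which currently-grounded one goes next):
  1 to go: {3} 1  {4} 1
  2 to go: {2,4} 1  {3,4} 2
  3 to go: {2,3,4} 3
  if 0:r drops first: 3 orders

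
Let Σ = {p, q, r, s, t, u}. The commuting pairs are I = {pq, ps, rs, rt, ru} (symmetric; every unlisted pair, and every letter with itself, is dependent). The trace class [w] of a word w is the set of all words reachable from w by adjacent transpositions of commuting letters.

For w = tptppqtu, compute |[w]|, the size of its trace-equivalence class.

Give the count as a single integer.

0(t) covers ∅
1(p) covers 0:t
2(t) covers 1:p
3(p) covers 2:t
4(p) covers 3:p
5(q) covers 2:t
6(t) covers 4:p, 5:q
7(u) covers 6:t
floor of heap: 0:t
completions by unplaced set U, small U first (add the entries for U minus each lowest piece of U):
  |U|=1: {7}:1
  |U|=2: {6,7}:1
  |U|=3: {4,6,7}:1  {5,6,7}:1
  |U|=4: {3,4,6,7}:1  {4,5,6,7}:2
  |U|=5: {3,4,5,6,7}:3
  |U|=6: {2,3,4,5,6,7}:3
  start at 0(t): 3

3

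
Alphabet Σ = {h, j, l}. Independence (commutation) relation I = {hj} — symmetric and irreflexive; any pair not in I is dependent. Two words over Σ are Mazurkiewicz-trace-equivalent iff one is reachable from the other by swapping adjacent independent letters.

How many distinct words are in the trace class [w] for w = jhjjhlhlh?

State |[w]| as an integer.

10

#0=j has no predecessor
#1=h has no predecessor
#2=j depends on [0:j]
#3=j depends on [2:j]
#4=h depends on [1:h]
#5=l depends on [3:j, 4:h]
#6=h depends on [5:l]
#7=l depends on [6:h]
#8=h depends on [7:l]
sources: [0:j, 1:h]
N(rest) = Σ N(rest − s) over sources s of rest; N(one piece) = 1:
  size 1 → [8]=1
  size 2 → [7,8]=1
  size 3 → [6,7,8]=1
  size 4 → [5,6,7,8]=1
  size 5 → [3,5,6,7,8]=1  [4,5,6,7,8]=1
  size 6 → [1,4,5,6,7,8]=1  [2,3,5,6,7,8]=1  [3,4,5,6,7,8]=2
  size 7 → [0,2,3,5,6,7,8]=1  [1,3,4,5,6,7,8]=3  [2,3,4,5,6,7,8]=3
  first=0(j) contributes 6
  first=1(h) contributes 4
|[w]| = 10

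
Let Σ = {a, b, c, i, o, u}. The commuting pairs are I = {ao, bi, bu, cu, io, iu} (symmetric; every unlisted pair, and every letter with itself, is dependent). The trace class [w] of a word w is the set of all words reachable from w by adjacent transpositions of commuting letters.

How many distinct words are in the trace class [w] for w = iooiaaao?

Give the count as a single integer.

56

piece 0:i — minimal
piece 1:o — minimal
piece 2:o rests on {1:o}
piece 3:i rests on {0:i}
piece 4:a rests on {3:i}
piece 5:a rests on {4:a}
piece 6:a rests on {5:a}
piece 7:o rests on {2:o}
minimal pieces: {0:i, 1:o}
ways to finish when only these pieces remain (= sum over removing one remaining piece with nothing left below it):
  1 left: {6}→1  {7}→1
  2 left: {2,7}→1  {5,6}→1  {6,7}→2
  3 left: {1,2,7}→1  {2,6,7}→3  {4,5,6}→1  {5,6,7}→3
  4 left: {1,2,6,7}→4  {2,5,6,7}→6  {3,4,5,6}→1  {4,5,6,7}→4
  5 left: {0,3,4,5,6}→1  {1,2,5,6,7}→10  {2,4,5,6,7}→10  {3,4,5,6,7}→5
  6 left: {0,3,4,5,6,7}→6  {1,2,4,5,6,7}→20  {2,3,4,5,6,7}→15
  placing 0:i first → 35 extensions
  placing 1:o first → 21 extensions
total linear extensions = 56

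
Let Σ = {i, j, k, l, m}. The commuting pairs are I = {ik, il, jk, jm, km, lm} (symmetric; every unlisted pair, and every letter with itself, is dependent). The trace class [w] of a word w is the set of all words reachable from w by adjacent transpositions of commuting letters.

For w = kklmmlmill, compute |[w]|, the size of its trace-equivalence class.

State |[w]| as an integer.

#0=k has no predecessor
#1=k depends on [0:k]
#2=l depends on [1:k]
#3=m has no predecessor
#4=m depends on [3:m]
#5=l depends on [2:l]
#6=m depends on [4:m]
#7=i depends on [6:m]
#8=l depends on [5:l]
#9=l depends on [8:l]
sources: [0:k, 3:m]
N(rest) = Σ N(rest − s) over sources s of rest; N(one piece) = 1:
  size 1 → [7]=1  [9]=1
  size 2 → [6,7]=1  [7,9]=2  [8,9]=1
  size 3 → [4,6,7]=1  [5,8,9]=1  [6,7,9]=3  [7,8,9]=3
  size 4 → [2,5,8,9]=1  [3,4,6,7]=1  [4,6,7,9]=4  [5,7,8,9]=4  [6,7,8,9]=6
  size 5 → [1,2,5,8,9]=1  [2,5,7,8,9]=5  [3,4,6,7,9]=5  [4,6,7,8,9]=10  [5,6,7,8,9]=10
  size 6 → [0,1,2,5,8,9]=1  [1,2,5,7,8,9]=6  [2,5,6,7,8,9]=15  [3,4,6,7,8,9]=15  [4,5,6,7,8,9]=20
  size 7 → [0,1,2,5,7,8,9]=7  [1,2,5,6,7,8,9]=21  [2,4,5,6,7,8,9]=35  [3,4,5,6,7,8,9]=35
  size 8 → [0,1,2,5,6,7,8,9]=28  [1,2,4,5,6,7,8,9]=56  [2,3,4,5,6,7,8,9]=70
  first=0(k) contributes 126
  first=3(m) contributes 84
|[w]| = 210

210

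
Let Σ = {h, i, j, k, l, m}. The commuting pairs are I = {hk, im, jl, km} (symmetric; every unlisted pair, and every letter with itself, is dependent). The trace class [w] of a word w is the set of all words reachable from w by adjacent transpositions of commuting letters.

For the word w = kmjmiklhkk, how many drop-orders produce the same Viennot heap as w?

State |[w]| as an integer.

18

piece 0:k — minimal
piece 1:m — minimal
piece 2:j rests on {0:k, 1:m}
piece 3:m rests on {2:j}
piece 4:i rests on {2:j}
piece 5:k rests on {4:i}
piece 6:l rests on {3:m, 5:k}
piece 7:h rests on {6:l}
piece 8:k rests on {6:l}
piece 9:k rests on {8:k}
minimal pieces: {0:k, 1:m}
ways to finish when only these pieces remain (= sum over removing one remaining piece with nothing left below it):
  1 left: {7}→1  {9}→1
  2 left: {7,9}→2  {8,9}→1
  3 left: {7,8,9}→3
  4 left: {6,7,8,9}→3
  5 left: {3,6,7,8,9}→3  {5,6,7,8,9}→3
  6 left: {3,5,6,7,8,9}→6  {4,5,6,7,8,9}→3
  7 left: {3,4,5,6,7,8,9}→9
  8 left: {2,3,4,5,6,7,8,9}→9
  placing 0:k first → 9 extensions
  placing 1:m first → 9 extensions
total linear extensions = 18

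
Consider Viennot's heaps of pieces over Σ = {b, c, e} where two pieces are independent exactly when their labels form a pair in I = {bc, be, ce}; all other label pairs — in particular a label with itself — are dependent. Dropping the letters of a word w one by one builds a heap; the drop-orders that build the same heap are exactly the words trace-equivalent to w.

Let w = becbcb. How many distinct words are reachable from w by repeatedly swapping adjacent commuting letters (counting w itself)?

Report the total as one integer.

drop 0:b onto floor
drop 1:e onto floor
drop 2:c onto floor
drop 3:b onto {0:b}
drop 4:c onto {2:c}
drop 5:b onto {3:b}
ground layer = {0:b, 1:e, 2:c}
drop-orders for the pieces not yet dropped (sum over which currently-grounded one goes next):
  1 to go: {1} 1  {4} 1  {5} 1
  2 to go: {1,4} 2  {1,5} 2  {2,4} 1  {3,5} 1  {4,5} 2
  3 to go: {0,3,5} 1  {1,2,4} 3  {1,3,5} 3  {1,4,5} 6  {2,4,5} 3  {3,4,5} 3
  4 to go: {0,1,3,5} 4  {0,3,4,5} 4  {1,2,4,5} 12  {1,3,4,5} 12  {2,3,4,5} 6
  if 0:b drops first: 30 orders
  if 1:e drops first: 10 orders
  if 2:c drops first: 20 orders
heap linearizations: 60

60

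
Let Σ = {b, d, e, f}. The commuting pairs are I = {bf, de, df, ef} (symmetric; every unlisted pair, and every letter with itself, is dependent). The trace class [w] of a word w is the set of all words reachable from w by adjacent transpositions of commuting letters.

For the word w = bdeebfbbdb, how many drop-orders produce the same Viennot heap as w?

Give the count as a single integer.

piece 0:b — minimal
piece 1:d rests on {0:b}
piece 2:e rests on {0:b}
piece 3:e rests on {2:e}
piece 4:b rests on {1:d, 3:e}
piece 5:f — minimal
piece 6:b rests on {4:b}
piece 7:b rests on {6:b}
piece 8:d rests on {7:b}
piece 9:b rests on {8:d}
minimal pieces: {0:b, 5:f}
ways to finish when only these pieces remain (= sum over removing one remaining piece with nothing left below it):
  1 left: {5}→1  {9}→1
  2 left: {5,9}→2  {8,9}→1
  3 left: {5,8,9}→3  {7,8,9}→1
  4 left: {5,7,8,9}→4  {6,7,8,9}→1
  5 left: {4,6,7,8,9}→1  {5,6,7,8,9}→5
  6 left: {1,4,6,7,8,9}→1  {3,4,6,7,8,9}→1  {4,5,6,7,8,9}→6
  7 left: {1,3,4,6,7,8,9}→2  {1,4,5,6,7,8,9}→7  {2,3,4,6,7,8,9}→1  {3,4,5,6,7,8,9}→7
  8 left: {1,2,3,4,6,7,8,9}→3  {1,3,4,5,6,7,8,9}→16  {2,3,4,5,6,7,8,9}→8
  placing 0:b first → 27 extensions
  placing 5:f first → 3 extensions
total linear extensions = 30

30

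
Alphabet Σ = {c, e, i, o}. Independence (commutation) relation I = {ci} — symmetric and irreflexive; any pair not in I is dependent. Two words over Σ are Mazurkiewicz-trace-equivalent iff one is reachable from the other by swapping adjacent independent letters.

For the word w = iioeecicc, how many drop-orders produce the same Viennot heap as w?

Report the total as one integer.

piece 0:i — minimal
piece 1:i rests on {0:i}
piece 2:o rests on {1:i}
piece 3:e rests on {2:o}
piece 4:e rests on {3:e}
piece 5:c rests on {4:e}
piece 6:i rests on {4:e}
piece 7:c rests on {5:c}
piece 8:c rests on {7:c}
minimal pieces: {0:i}
ways to finish when only these pieces remain (= sum over removing one remaining piece with nothing left below it):
  1 left: {6}→1  {8}→1
  2 left: {6,8}→2  {7,8}→1
  3 left: {5,7,8}→1  {6,7,8}→3
  4 left: {5,6,7,8}→4
  5 left: {4,5,6,7,8}→4
  6 left: {3,4,5,6,7,8}→4
  7 left: {2,3,4,5,6,7,8}→4
  placing 0:i first → 4 extensions

4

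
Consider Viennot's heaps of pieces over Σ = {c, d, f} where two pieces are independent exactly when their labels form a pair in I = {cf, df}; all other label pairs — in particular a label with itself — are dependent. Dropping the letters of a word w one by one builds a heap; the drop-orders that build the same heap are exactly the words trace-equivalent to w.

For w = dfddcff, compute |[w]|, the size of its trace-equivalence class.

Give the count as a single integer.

drop 0:d onto floor
drop 1:f onto floor
drop 2:d onto {0:d}
drop 3:d onto {2:d}
drop 4:c onto {3:d}
drop 5:f onto {1:f}
drop 6:f onto {5:f}
ground layer = {0:d, 1:f}
drop-orders for the pieces not yet dropped (sum over which currently-grounded one goes next):
  1 to go: {4} 1  {6} 1
  2 to go: {3,4} 1  {4,6} 2  {5,6} 1
  3 to go: {1,5,6} 1  {2,3,4} 1  {3,4,6} 3  {4,5,6} 3
  4 to go: {0,2,3,4} 1  {1,4,5,6} 4  {2,3,4,6} 4  {3,4,5,6} 6
  5 to go: {0,2,3,4,6} 5  {1,3,4,5,6} 10  {2,3,4,5,6} 10
  if 0:d drops first: 20 orders
  if 1:f drops first: 15 orders
heap linearizations: 35

35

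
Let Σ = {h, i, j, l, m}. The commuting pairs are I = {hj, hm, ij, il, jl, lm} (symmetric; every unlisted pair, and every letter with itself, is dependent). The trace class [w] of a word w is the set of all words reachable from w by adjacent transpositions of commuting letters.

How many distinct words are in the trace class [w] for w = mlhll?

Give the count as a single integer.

5

#0=m has no predecessor
#1=l has no predecessor
#2=h depends on [1:l]
#3=l depends on [2:h]
#4=l depends on [3:l]
sources: [0:m, 1:l]
N(rest) = Σ N(rest − s) over sources s of rest; N(one piece) = 1:
  size 1 → [0]=1  [4]=1
  size 2 → [0,4]=2  [3,4]=1
  size 3 → [0,3,4]=3  [2,3,4]=1
  first=0(m) contributes 1
  first=1(l) contributes 4
|[w]| = 5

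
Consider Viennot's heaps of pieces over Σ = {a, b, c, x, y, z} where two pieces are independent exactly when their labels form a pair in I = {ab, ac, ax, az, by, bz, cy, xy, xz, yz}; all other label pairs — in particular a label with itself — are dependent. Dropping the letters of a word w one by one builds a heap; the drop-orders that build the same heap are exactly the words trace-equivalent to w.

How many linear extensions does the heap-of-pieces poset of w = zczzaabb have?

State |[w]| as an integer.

#0=z has no predecessor
#1=c depends on [0:z]
#2=z depends on [1:c]
#3=z depends on [2:z]
#4=a has no predecessor
#5=a depends on [4:a]
#6=b depends on [1:c]
#7=b depends on [6:b]
sources: [0:z, 4:a]
N(rest) = Σ N(rest − s) over sources s of rest; N(one piece) = 1:
  size 1 → [3]=1  [5]=1  [7]=1
  size 2 → [2,3]=1  [3,5]=2  [3,7]=2  [4,5]=1  [5,7]=2  [6,7]=1
  size 3 → [2,3,5]=3  [2,3,7]=3  [3,4,5]=3  [3,5,7]=6  [3,6,7]=3  [4,5,7]=3  [5,6,7]=3
  size 4 → [2,3,4,5]=6  [2,3,5,7]=12  [2,3,6,7]=6  [3,4,5,7]=12  [3,5,6,7]=12  [4,5,6,7]=6
  size 5 → [1,2,3,6,7]=6  [2,3,4,5,7]=30  [2,3,5,6,7]=30  [3,4,5,6,7]=30
  size 6 → [0,1,2,3,6,7]=6  [1,2,3,5,6,7]=36  [2,3,4,5,6,7]=90
  first=0(z) contributes 126
  first=4(a) contributes 42
|[w]| = 168

168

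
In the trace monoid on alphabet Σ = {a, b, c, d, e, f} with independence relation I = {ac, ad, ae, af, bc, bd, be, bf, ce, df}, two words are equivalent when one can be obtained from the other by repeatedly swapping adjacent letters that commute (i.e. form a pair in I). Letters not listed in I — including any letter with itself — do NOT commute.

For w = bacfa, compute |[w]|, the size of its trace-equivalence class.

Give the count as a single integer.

10

0(b) covers ∅
1(a) covers 0:b
2(c) covers ∅
3(f) covers 2:c
4(a) covers 1:a
floor of heap: 0:b, 2:c
completions by unplaced set U, small U first (add the entries for U minus each lowest piece of U):
  |U|=1: {3}:1  {4}:1
  |U|=2: {1,4}:1  {2,3}:1  {3,4}:2
  |U|=3: {0,1,4}:1  {1,3,4}:3  {2,3,4}:3
  start at 0(b): 6
  start at 2(c): 4
sum over floor = 10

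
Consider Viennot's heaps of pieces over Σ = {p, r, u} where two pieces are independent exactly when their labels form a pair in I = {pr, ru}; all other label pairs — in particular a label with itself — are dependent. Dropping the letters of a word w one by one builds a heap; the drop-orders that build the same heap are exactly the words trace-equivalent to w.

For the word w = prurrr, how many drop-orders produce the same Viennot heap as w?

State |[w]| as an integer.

15

drop 0:p onto floor
drop 1:r onto floor
drop 2:u onto {0:p}
drop 3:r onto {1:r}
drop 4:r onto {3:r}
drop 5:r onto {4:r}
ground layer = {0:p, 1:r}
drop-orders for the pieces not yet dropped (sum over which currently-grounded one goes next):
  1 to go: {2} 1  {5} 1
  2 to go: {0,2} 1  {2,5} 2  {4,5} 1
  3 to go: {0,2,5} 3  {2,4,5} 3  {3,4,5} 1
  4 to go: {0,2,4,5} 6  {1,3,4,5} 1  {2,3,4,5} 4
  if 0:p drops first: 5 orders
  if 1:r drops first: 10 orders
heap linearizations: 15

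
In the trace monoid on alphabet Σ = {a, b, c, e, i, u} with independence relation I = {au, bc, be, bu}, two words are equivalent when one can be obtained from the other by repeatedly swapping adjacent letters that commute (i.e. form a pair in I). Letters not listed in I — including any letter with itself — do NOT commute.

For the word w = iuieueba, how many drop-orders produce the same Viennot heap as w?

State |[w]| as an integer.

4

drop 0:i onto floor
drop 1:u onto {0:i}
drop 2:i onto {1:u}
drop 3:e onto {2:i}
drop 4:u onto {3:e}
drop 5:e onto {4:u}
drop 6:b onto {2:i}
drop 7:a onto {5:e, 6:b}
ground layer = {0:i}
drop-orders for the pieces not yet dropped (sum over which currently-grounded one goes next):
  1 to go: {7} 1
  2 to go: {5,7} 1  {6,7} 1
  3 to go: {4,5,7} 1  {5,6,7} 2
  4 to go: {3,4,5,7} 1  {4,5,6,7} 3
  5 to go: {3,4,5,6,7} 4
  6 to go: {2,3,4,5,6,7} 4
  if 0:i drops first: 4 orders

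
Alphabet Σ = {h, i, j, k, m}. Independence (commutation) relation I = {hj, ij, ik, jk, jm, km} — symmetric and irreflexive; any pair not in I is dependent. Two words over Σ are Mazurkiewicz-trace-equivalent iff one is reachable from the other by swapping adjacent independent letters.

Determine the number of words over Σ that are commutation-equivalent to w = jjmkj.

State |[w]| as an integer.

piece 0:j — minimal
piece 1:j rests on {0:j}
piece 2:m — minimal
piece 3:k — minimal
piece 4:j rests on {1:j}
minimal pieces: {0:j, 2:m, 3:k}
ways to finish when only these pieces remain (= sum over removing one remaining piece with nothing left below it):
  1 left: {2}→1  {3}→1  {4}→1
  2 left: {1,4}→1  {2,3}→2  {2,4}→2  {3,4}→2
  3 left: {0,1,4}→1  {1,2,4}→3  {1,3,4}→3  {2,3,4}→6
  placing 0:j first → 12 extensions
  placing 2:m first → 4 extensions
  placing 3:k first → 4 extensions
total linear extensions = 20

20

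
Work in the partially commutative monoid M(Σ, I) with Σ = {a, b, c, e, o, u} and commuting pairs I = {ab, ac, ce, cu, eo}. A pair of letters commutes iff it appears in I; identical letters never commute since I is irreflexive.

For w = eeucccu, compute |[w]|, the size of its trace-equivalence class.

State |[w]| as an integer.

0(e) covers ∅
1(e) covers 0:e
2(u) covers 1:e
3(c) covers ∅
4(c) covers 3:c
5(c) covers 4:c
6(u) covers 2:u
floor of heap: 0:e, 3:c
completions by unplaced set U, small U first (add the entries for U minus each lowest piece of U):
  |U|=1: {5}:1  {6}:1
  |U|=2: {2,6}:1  {4,5}:1  {5,6}:2
  |U|=3: {1,2,6}:1  {2,5,6}:3  {3,4,5}:1  {4,5,6}:3
  |U|=4: {0,1,2,6}:1  {1,2,5,6}:4  {2,4,5,6}:6  {3,4,5,6}:4
  |U|=5: {0,1,2,5,6}:5  {1,2,4,5,6}:10  {2,3,4,5,6}:10
  start at 0(e): 20
  start at 3(c): 15
sum over floor = 35

35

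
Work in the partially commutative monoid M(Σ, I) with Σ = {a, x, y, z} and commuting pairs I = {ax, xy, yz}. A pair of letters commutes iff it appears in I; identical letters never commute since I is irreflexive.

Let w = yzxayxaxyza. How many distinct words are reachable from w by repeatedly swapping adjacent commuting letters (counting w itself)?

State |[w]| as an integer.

#0=y has no predecessor
#1=z has no predecessor
#2=x depends on [1:z]
#3=a depends on [0:y, 1:z]
#4=y depends on [3:a]
#5=x depends on [2:x]
#6=a depends on [4:y]
#7=x depends on [5:x]
#8=y depends on [6:a]
#9=z depends on [6:a, 7:x]
#10=a depends on [8:y, 9:z]
sources: [0:y, 1:z]
N(rest) = Σ N(rest − s) over sources s of rest; N(one piece) = 1:
  size 1 → [10]=1
  size 2 → [8,10]=1  [9,10]=1
  size 3 → [7,9,10]=1  [8,9,10]=2
  size 4 → [5,7,9,10]=1  [6,8,9,10]=2  [7,8,9,10]=3
  size 5 → [2,5,7,9,10]=1  [4,6,8,9,10]=2  [5,7,8,9,10]=4  [6,7,8,9,10]=5
  size 6 → [2,5,7,8,9,10]=5  [3,4,6,8,9,10]=2  [4,6,7,8,9,10]=7  [5,6,7,8,9,10]=9
  size 7 → [0,3,4,6,8,9,10]=2  [2,5,6,7,8,9,10]=14  [3,4,6,7,8,9,10]=9  [4,5,6,7,8,9,10]=16
  size 8 → [0,3,4,6,7,8,9,10]=11  [2,4,5,6,7,8,9,10]=30  [3,4,5,6,7,8,9,10]=25
  size 9 → [0,3,4,5,6,7,8,9,10]=36  [2,3,4,5,6,7,8,9,10]=55
  first=0(y) contributes 55
  first=1(z) contributes 91
|[w]| = 146

146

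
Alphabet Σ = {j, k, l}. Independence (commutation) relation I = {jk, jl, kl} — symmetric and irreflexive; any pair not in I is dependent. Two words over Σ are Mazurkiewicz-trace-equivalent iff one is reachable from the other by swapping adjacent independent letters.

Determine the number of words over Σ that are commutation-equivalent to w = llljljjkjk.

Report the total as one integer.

#0=l has no predecessor
#1=l depends on [0:l]
#2=l depends on [1:l]
#3=j has no predecessor
#4=l depends on [2:l]
#5=j depends on [3:j]
#6=j depends on [5:j]
#7=k has no predecessor
#8=j depends on [6:j]
#9=k depends on [7:k]
sources: [0:l, 3:j, 7:k]
N(rest) = Σ N(rest − s) over sources s of rest; N(one piece) = 1:
  size 1 → [4]=1  [8]=1  [9]=1
  size 2 → [2,4]=1  [4,8]=2  [4,9]=2  [6,8]=1  [7,9]=1  [8,9]=2
  size 3 → [1,2,4]=1  [2,4,8]=3  [2,4,9]=3  [4,6,8]=3  [4,7,9]=3  [4,8,9]=6  [5,6,8]=1  [6,8,9]=3  [7,8,9]=3
  size 4 → [0,1,2,4]=1  [1,2,4,8]=4  [1,2,4,9]=4  [2,4,6,8]=6  [2,4,7,9]=6  [2,4,8,9]=12  [3,5,6,8]=1  [4,5,6,8]=4  [4,6,8,9]=12  [4,7,8,9]=12  [5,6,8,9]=4  [6,7,8,9]=6
  size 5 → [0,1,2,4,8]=5  [0,1,2,4,9]=5  [1,2,4,6,8]=10  [1,2,4,7,9]=10  [1,2,4,8,9]=20  [2,4,5,6,8]=10  [2,4,6,8,9]=30  [2,4,7,8,9]=30  [3,4,5,6,8]=5  [3,5,6,8,9]=5  [4,5,6,8,9]=20  [4,6,7,8,9]=30  [5,6,7,8,9]=10
  size 6 → [0,1,2,4,6,8]=15  [0,1,2,4,7,9]=15  [0,1,2,4,8,9]=30  [1,2,4,5,6,8]=20  [1,2,4,6,8,9]=60  [1,2,4,7,8,9]=60  [2,3,4,5,6,8]=15  [2,4,5,6,8,9]=60  [2,4,6,7,8,9]=90  [3,4,5,6,8,9]=30  [3,5,6,7,8,9]=15  [4,5,6,7,8,9]=60
  size 7 → [0,1,2,4,5,6,8]=35  [0,1,2,4,6,8,9]=105  [0,1,2,4,7,8,9]=105  [1,2,3,4,5,6,8]=35  [1,2,4,5,6,8,9]=140  [1,2,4,6,7,8,9]=210  [2,3,4,5,6,8,9]=105  [2,4,5,6,7,8,9]=210  [3,4,5,6,7,8,9]=105
  size 8 → [0,1,2,3,4,5,6,8]=70  [0,1,2,4,5,6,8,9]=280  [0,1,2,4,6,7,8,9]=420  [1,2,3,4,5,6,8,9]=280  [1,2,4,5,6,7,8,9]=560  [2,3,4,5,6,7,8,9]=420
  first=0(l) contributes 1260
  first=3(j) contributes 1260
  first=7(k) contributes 630
|[w]| = 3150

3150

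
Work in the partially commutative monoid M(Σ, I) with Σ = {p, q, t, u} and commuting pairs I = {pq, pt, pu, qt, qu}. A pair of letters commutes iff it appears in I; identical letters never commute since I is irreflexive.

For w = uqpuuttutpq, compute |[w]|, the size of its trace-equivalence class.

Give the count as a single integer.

drop 0:u onto floor
drop 1:q onto floor
drop 2:p onto floor
drop 3:u onto {0:u}
drop 4:u onto {3:u}
drop 5:t onto {4:u}
drop 6:t onto {5:t}
drop 7:u onto {6:t}
drop 8:t onto {7:u}
drop 9:p onto {2:p}
drop 10:q onto {1:q}
ground layer = {0:u, 1:q, 2:p}
drop-orders for the pieces not yet dropped (sum over which currently-grounded one goes next):
  1 to go: {8} 1  {9} 1  {10} 1
  2 to go: {1,10} 1  {2,9} 1  {7,8} 1  {8,9} 2  {8,10} 2  {9,10} 2
  3 to go: {1,8,10} 3  {1,9,10} 3  {2,8,9} 3  {2,9,10} 3  {6,7,8} 1  {7,8,9} 3  {7,8,10} 3  {8,9,10} 6
  4 to go: {1,2,9,10} 6  {1,7,8,10} 6  {1,8,9,10} 12  {2,7,8,9} 6  {2,8,9,10} 12  {5,6,7,8} 1  {6,7,8,9} 4  {6,7,8,10} 4  {7,8,9,10} 12
  5 to go: {1,2,8,9,10} 30  {1,6,7,8,10} 10  {1,7,8,9,10} 30  {2,6,7,8,9} 10  {2,7,8,9,10} 30  {4,5,6,7,8} 1  {5,6,7,8,9} 5  {5,6,7,8,10} 5  {6,7,8,9,10} 20
  6 to go: {1,2,7,8,9,10} 90  {1,5,6,7,8,10} 15  {1,6,7,8,9,10} 60  {2,5,6,7,8,9} 15  {2,6,7,8,9,10} 60  {3,4,5,6,7,8} 1  {4,5,6,7,8,9} 6  {4,5,6,7,8,10} 6  {5,6,7,8,9,10} 30
  7 to go: {0,3,4,5,6,7,8} 1  {1,2,6,7,8,9,10} 210  {1,4,5,6,7,8,10} 21  {1,5,6,7,8,9,10} 105  {2,4,5,6,7,8,9} 21  {2,5,6,7,8,9,10} 105  {3,4,5,6,7,8,9} 7  {3,4,5,6,7,8,10} 7  {4,5,6,7,8,9,10} 42
  8 to go: {0,3,4,5,6,7,8,9} 8  {0,3,4,5,6,7,8,10} 8  {1,2,5,6,7,8,9,10} 420  {1,3,4,5,6,7,8,10} 28  {1,4,5,6,7,8,9,10} 168  {2,3,4,5,6,7,8,9} 28  {2,4,5,6,7,8,9,10} 168  {3,4,5,6,7,8,9,10} 56
  9 to go: {0,1,3,4,5,6,7,8,10} 36  {0,2,3,4,5,6,7,8,9} 36  {0,3,4,5,6,7,8,9,10} 72  {1,2,4,5,6,7,8,9,10} 756  {1,3,4,5,6,7,8,9,10} 252  {2,3,4,5,6,7,8,9,10} 252
  if 0:u drops first: 1260 orders
  if 1:q drops first: 360 orders
  if 2:p drops first: 360 orders
heap linearizations: 1980

1980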